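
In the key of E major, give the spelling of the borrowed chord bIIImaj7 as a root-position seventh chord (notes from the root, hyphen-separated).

bIIImaj7 is built on the lowered scale degree 3. In E major degree 3 is G#; lowered it becomes G. Building the major-seventh chord from the parallel minor on G: G–B–D–F#.

G-B-D-F#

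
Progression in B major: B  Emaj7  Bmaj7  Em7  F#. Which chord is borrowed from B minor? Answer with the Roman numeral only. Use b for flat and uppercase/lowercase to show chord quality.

B major has the diatonic set B, C#m, D#m, E, F#, G#m, A#dim. B, Emaj7, Bmaj7 and F# are all diatonic. But Em7 (E–G–B–D) is foreign: the diatonic IV on degree 4 is E, whereas Em7 comes from B minor. It is labeled iv7.

iv7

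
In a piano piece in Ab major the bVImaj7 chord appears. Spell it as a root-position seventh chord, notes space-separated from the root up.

Fb Ab Cb Eb

Scale degree 6 in Ab major is F. bVImaj7 uses the lowered form, Fb, taken from Ab minor. In Ab minor the chord on Fb is Fb–Ab–Cb–Eb.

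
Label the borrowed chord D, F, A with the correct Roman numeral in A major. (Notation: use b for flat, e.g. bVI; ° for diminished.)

iv

The root D is the diatonic 4th degree of A major; the borrowing shows in the chord quality. D–F–A is a minor chord — the form found in A minor, not the diatonic IV (D). Borrowed into A major it is written iv.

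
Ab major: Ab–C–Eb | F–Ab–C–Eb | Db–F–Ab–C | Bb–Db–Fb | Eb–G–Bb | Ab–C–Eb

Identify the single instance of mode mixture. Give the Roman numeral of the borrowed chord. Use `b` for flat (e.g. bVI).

The diatonic triads in Ab major are Ab, Bbm, Cm, Db, Eb, Fm, Gdim. Ab–C–Eb = Ab, F–Ab–C–Eb = Fm7, Db–F–Ab–C = Dbmaj7 and Eb–G–Bb = Eb all belong to that set. Bb–Db–Fb is not: scale degree 2 in Ab major carries Bbm (ii). In Ab minor the chord on that degree is Bbdim, so here it functions as ii°, borrowed from the parallel minor.

ii°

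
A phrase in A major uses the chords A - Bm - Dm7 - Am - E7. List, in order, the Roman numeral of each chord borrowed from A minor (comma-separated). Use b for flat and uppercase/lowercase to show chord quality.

A major has the diatonic set A, Bm, C#m, D, E, F#m, G#dim. A, Bm and E7 all belong to that set. Dm7 (D–F–A–C) doesn't fit — on degree 4 A major would have D (IV). Dm7 is the degree-4 chord of A minor, so it is the borrowed iv7. But Am (A–C–E) is foreign: the diatonic I on degree 1 is A, whereas Am comes from A minor. It is labeled i.

iv7, i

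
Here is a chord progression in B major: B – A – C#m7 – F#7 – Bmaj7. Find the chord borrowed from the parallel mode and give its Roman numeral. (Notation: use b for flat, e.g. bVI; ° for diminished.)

B major has the diatonic set B, C#m, D#m, E, F#, G#m, A#dim. Of the given chords, B, C#m7, F#7 and Bmaj7 are diatonic. A (A–C#–E) doesn't fit — on degree 7 B major would have A#dim (vii°). A is the degree-7 chord of B minor, so it is the borrowed bVII.

bVII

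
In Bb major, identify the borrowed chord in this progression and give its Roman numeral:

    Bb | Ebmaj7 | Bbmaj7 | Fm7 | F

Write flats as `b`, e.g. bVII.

v7

Bb major has the diatonic set Bb, Cm, Dm, Eb, F, Gm, Adim. Bb, Ebmaj7, Bbmaj7 and F all belong to that set. Fm7 (F–Ab–C–Eb) doesn't fit — on degree 5 Bb major would have F (V). Fm7 is the degree-5 chord of Bb minor, so it is the borrowed v7.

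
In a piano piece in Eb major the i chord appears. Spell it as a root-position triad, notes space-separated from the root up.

i is built on scale degree 1, which is Eb in both Eb major and its parallel. In Eb minor the chord on Eb is Eb–Gb–Bb.

Eb Gb Bb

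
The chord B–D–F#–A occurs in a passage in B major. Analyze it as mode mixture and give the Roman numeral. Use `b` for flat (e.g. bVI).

The root B is the diatonic 1st degree of B major; the borrowing shows in the chord quality. The diatonic chord on degree 1 would be B (I), but B–D–F#–A is the minor-seventh chord from B minor. As a borrowed chord it is labeled i7.

i7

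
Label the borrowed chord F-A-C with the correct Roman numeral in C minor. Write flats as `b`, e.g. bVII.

IV

F is scale degree 4 in C minor. Diatonically C minor has Fm (iv) on that degree; F–A–C is instead the major chord native to C major, so it takes the label IV.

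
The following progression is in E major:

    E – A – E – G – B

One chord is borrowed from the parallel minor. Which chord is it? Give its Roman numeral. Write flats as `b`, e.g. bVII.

The diatonic triads in E major are E, F#m, G#m, A, B, C#m, D#dim. E, A and B all belong to that set. G (G–B–D) doesn't fit — on degree 3 E major would have G#m (iii). G is the degree-3 chord of E minor, so it is the borrowed bIII.

bIII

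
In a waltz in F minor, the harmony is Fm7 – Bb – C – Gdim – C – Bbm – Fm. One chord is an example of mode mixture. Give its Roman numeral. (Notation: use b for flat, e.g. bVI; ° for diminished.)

F minor has the diatonic set Fm, Gdim, Ab, Bbm, C, Db, Eb (with V from harmonic minor). Fm7, C, Gdim, Bbm and Fm all belong to that set. But Bb (Bb–D–F) is foreign: the diatonic iv on degree 4 is Bbm, whereas Bb comes from F major. It is labeled IV.

IV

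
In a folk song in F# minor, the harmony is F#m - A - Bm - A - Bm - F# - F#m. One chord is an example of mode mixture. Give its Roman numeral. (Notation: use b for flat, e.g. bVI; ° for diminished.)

I

In F# minor (with V from harmonic minor) the diatonic chords are F#m, G#dim, A, Bm, C#, D, E. F#m, A and Bm are all diatonic. F# (F#–A#–C#) doesn't fit — on degree 1 F# minor would have F#m (i). F# is the degree-1 chord of F# major, so it is the borrowed I.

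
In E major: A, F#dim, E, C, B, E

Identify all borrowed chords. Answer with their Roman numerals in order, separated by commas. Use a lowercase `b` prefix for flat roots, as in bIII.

In E major the diatonic chords are E, F#m, G#m, A, B, C#m, D#dim. Of the given chords, A, E and B are diatonic. F#dim (F#–A–C) doesn't fit — on degree 2 E major would have F#m (ii). F#dim is the degree-2 chord of E minor, so it is the borrowed ii°. C (C–E–G) doesn't fit — on degree 6 E major would have C#m (vi). C is the degree-6 chord of E minor, so it is the borrowed bVI.

ii°, bVI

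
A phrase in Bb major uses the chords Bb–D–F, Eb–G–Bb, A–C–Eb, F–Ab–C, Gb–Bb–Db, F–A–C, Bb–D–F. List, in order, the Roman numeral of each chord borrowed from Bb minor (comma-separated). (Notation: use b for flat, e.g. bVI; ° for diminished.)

The diatonic triads in Bb major are Bb, Cm, Dm, Eb, F, Gm, Adim. Bb–D–F = Bb, Eb–G–Bb = Eb, A–C–Eb = Adim and F–A–C = F all belong to that set. But F–Ab–C is foreign: the diatonic V on degree 5 is F, whereas Fm comes from Bb minor. It is labeled v. Gb–Bb–Db is not: scale degree 6 in Bb major carries Gm (vi). In Bb minor the chord on that degree is Gb, so here it functions as bVI, borrowed from the parallel minor.

v, bVI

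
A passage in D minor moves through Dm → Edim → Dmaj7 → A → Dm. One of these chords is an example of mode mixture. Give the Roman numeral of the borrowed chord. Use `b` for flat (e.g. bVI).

Imaj7

D minor has the diatonic set Dm, Edim, F, Gm, A, Bb, C (with V from harmonic minor). Of the given chords, Dm, Edim and A are diatonic. Dmaj7 (D–F#–A–C#) doesn't fit — on degree 1 D minor would have Dm (i). Dmaj7 is the degree-1 chord of D major, so it is the borrowed Imaj7.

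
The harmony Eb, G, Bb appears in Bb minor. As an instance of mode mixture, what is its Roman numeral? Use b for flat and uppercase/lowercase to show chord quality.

IV

Eb is scale degree 4 in Bb minor. Eb–G–Bb is a major chord — the form found in Bb major, not the diatonic iv (Ebm). Borrowed into Bb minor it is written IV.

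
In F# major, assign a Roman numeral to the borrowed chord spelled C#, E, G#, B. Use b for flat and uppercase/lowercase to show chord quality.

v7

C# is scale degree 5 in F# major. The diatonic chord on degree 5 would be C# (V), but C#–E–G#–B is the minor-seventh chord from F# minor. As a borrowed chord it is labeled v7.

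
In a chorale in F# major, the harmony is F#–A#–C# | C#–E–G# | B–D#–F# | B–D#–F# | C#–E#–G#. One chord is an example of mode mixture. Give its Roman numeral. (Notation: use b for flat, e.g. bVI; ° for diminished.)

v

In F# major the diatonic chords are F#, G#m, A#m, B, C#, D#m, E#dim. F#–A#–C# = F#, B–D#–F# = B and C#–E#–G# = C# all belong to that set. C#–E–G# is not: scale degree 5 in F# major carries C# (V). In F# minor the chord on that degree is C#m, so here it functions as v, borrowed from the parallel minor.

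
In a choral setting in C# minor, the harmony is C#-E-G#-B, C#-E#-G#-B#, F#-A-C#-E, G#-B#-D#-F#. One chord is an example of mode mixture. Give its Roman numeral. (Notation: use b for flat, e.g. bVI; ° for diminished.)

In C# minor (with V from harmonic minor) the diatonic chords are C#m, D#dim, E, F#m, G#, A, B. C#–E–G#–B = C#m7, F#–A–C#–E = F#m7 and G#–B#–D#–F# = G#7 are all diatonic. C#–E#–G#–B# doesn't fit — on degree 1 C# minor would have C#m (i). C#maj7 is the degree-1 chord of C# major, so it is the borrowed Imaj7.

Imaj7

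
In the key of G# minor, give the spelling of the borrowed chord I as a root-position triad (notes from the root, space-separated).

G# B# D#

The root, G#, is scale degree 1 — the same note in G# minor and G# major; only the chord quality changes. In G# major the chord on G# is G#–B#–D#.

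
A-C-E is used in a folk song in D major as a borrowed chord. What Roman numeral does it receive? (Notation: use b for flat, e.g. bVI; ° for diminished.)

v

The root A is the diatonic 5th degree of D major; the borrowing shows in the chord quality. Diatonically D major has A (V) on that degree; A–C–E is instead the minor chord native to D minor, so it takes the label v.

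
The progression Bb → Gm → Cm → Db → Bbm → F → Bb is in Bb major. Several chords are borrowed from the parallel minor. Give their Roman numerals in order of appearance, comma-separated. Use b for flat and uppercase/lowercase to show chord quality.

In Bb major the diatonic chords are Bb, Cm, Dm, Eb, F, Gm, Adim. Bb, Gm, Cm and F all belong to that set. Db (Db–F–Ab) doesn't fit — on degree 3 Bb major would have Dm (iii). Db is the degree-3 chord of Bb minor, so it is the borrowed bIII. Bbm (Bb–Db–F) doesn't fit — on degree 1 Bb major would have Bb (I). Bbm is the degree-1 chord of Bb minor, so it is the borrowed i.

bIII, i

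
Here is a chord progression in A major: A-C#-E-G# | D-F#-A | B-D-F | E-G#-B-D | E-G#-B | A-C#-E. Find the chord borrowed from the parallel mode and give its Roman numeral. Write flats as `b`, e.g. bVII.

In A major the diatonic chords are A, Bm, C#m, D, E, F#m, G#dim. Of the given chords, A–C#–E–G# = Amaj7, D–F#–A = D, E–G#–B–D = E7, E–G#–B = E and A–C#–E = A are diatonic. But B–D–F is foreign: the diatonic ii on degree 2 is Bm, whereas Bdim comes from A minor. It is labeled ii°.

ii°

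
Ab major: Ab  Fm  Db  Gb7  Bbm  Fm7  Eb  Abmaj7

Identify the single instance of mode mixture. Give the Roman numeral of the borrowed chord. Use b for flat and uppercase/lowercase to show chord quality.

bVII7

The diatonic triads in Ab major are Ab, Bbm, Cm, Db, Eb, Fm, Gdim. Of the given chords, Ab, Fm, Db, Bbm, Fm7, Eb and Abmaj7 are diatonic. Gb7 (Gb–Bb–Db–Fb) doesn't fit — on degree 7 Ab major would have Gdim (vii°). Gb7 is the degree-7 chord of Ab minor, so it is the borrowed bVII7.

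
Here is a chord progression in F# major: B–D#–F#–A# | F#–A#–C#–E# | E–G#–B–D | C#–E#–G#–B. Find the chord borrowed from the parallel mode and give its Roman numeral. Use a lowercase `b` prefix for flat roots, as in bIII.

The diatonic triads in F# major are F#, G#m, A#m, B, C#, D#m, E#dim. B–D#–F#–A# = Bmaj7, F#–A#–C#–E# = F#maj7 and C#–E#–G#–B = C#7 are all diatonic. E–G#–B–D is not: scale degree 7 in F# major carries E#dim (vii°). In F# minor the chord on that degree is E7, so here it functions as bVII7, borrowed from the parallel minor.

bVII7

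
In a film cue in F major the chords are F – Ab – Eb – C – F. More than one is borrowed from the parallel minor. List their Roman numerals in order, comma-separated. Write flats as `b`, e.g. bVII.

bIII, bVII

F major has the diatonic set F, Gm, Am, Bb, C, Dm, Edim. Of the given chords, F and C are diatonic. But Ab (Ab–C–Eb) is foreign: the diatonic iii on degree 3 is Am, whereas Ab comes from F minor. It is labeled bIII. But Eb (Eb–G–Bb) is foreign: the diatonic vii° on degree 7 is Edim, whereas Eb comes from F minor. It is labeled bVII.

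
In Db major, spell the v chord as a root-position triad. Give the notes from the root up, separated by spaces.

The root, Ab, is scale degree 5 — the same note in Db major and Db minor; only the chord quality changes. In Db minor the chord on Ab is Ab–Cb–Eb.

Ab Cb Eb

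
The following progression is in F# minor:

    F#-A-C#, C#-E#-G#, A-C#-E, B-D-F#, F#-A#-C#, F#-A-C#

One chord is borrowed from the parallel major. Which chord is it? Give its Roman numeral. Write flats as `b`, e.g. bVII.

The diatonic triads in F# minor (with V from harmonic minor) are F#m, G#dim, A, Bm, C#, D, E. F#–A–C# = F#m, C#–E#–G# = C#, A–C#–E = A and B–D–F# = Bm are all diatonic. F#–A#–C# doesn't fit — on degree 1 F# minor would have F#m (i). F# is the degree-1 chord of F# major, so it is the borrowed I.

I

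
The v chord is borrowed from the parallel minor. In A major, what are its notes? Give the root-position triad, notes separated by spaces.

v is built on scale degree 5, which is E in both A major and its parallel. Building the minor chord from the parallel minor on E: E–G–B.

E G B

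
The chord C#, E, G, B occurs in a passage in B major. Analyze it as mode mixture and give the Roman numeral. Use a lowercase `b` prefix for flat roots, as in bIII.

iiø7

The root C# is the diatonic 2nd degree of B major; the borrowing shows in the chord quality. Diatonically B major has C#m (ii) on that degree; C#–E–G–B is instead the half-diminished-seventh chord native to B minor, so it takes the label iiø7.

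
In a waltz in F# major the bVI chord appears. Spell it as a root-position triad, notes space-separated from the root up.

Scale degree 6 in F# major is D#. bVI uses the lowered form, D, taken from F# minor. Stacking thirds in F# minor on D gives D–F#–A.

D F# A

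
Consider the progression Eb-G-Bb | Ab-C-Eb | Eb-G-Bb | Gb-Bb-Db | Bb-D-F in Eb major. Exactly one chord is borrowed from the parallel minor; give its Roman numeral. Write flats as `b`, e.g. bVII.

Eb major has the diatonic set Eb, Fm, Gm, Ab, Bb, Cm, Ddim. Of the given chords, Eb–G–Bb = Eb, Ab–C–Eb = Ab and Bb–D–F = Bb are diatonic. Gb–Bb–Db doesn't fit — on degree 3 Eb major would have Gm (iii). Gb is the degree-3 chord of Eb minor, so it is the borrowed bIII.

bIII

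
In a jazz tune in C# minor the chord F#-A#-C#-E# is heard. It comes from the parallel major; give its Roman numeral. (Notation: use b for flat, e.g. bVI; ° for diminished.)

The root F# is the diatonic 4th degree of C# minor; the borrowing shows in the chord quality. The diatonic chord on degree 4 would be F#m (iv), but F#–A#–C#–E# is the major-seventh chord from C# major. As a borrowed chord it is labeled IVmaj7.

IVmaj7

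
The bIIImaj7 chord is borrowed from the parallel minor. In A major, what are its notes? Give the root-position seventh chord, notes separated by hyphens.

C-E-G-B

Scale degree 3 in A major is C#. bIIImaj7 uses the lowered form, C, taken from A minor. In A minor the chord on C is C–E–G–B.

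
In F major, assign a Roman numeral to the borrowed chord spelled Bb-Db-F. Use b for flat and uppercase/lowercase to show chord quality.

iv

The root Bb is the diatonic 4th degree of F major; the borrowing shows in the chord quality. The diatonic chord on degree 4 would be Bb (IV), but Bb–Db–F is the minor chord from F minor. As a borrowed chord it is labeled iv.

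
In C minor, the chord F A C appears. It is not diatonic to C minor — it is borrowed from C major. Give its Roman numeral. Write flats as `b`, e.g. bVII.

IV

F is scale degree 4 in C minor. F–A–C is a major chord — the form found in C major, not the diatonic iv (Fm). Borrowed into C minor it is written IV.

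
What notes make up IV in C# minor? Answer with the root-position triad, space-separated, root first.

F# A# C#

The root, F#, is scale degree 4 — the same note in C# minor and C# major; only the chord quality changes. In C# major the chord on F# is F#–A#–C#.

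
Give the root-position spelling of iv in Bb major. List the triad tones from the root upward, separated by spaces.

Eb Gb Bb

The root, Eb, is scale degree 4 — the same note in Bb major and Bb minor; only the chord quality changes. Building the minor chord from the parallel minor on Eb: Eb–Gb–Bb.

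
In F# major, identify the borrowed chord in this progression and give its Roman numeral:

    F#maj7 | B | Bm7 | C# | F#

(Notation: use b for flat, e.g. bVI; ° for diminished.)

iv7

F# major has the diatonic set F#, G#m, A#m, B, C#, D#m, E#dim. F#maj7, B, C# and F# all belong to that set. Bm7 (B–D–F#–A) is not: scale degree 4 in F# major carries B (IV). In F# minor the chord on that degree is Bm7, so here it functions as iv7, borrowed from the parallel minor.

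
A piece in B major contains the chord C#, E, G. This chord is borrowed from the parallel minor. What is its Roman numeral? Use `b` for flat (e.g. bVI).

C# is scale degree 2 in B major. The diatonic chord on degree 2 would be C#m (ii), but C#–E–G is the diminished chord from B minor. As a borrowed chord it is labeled ii°.

ii°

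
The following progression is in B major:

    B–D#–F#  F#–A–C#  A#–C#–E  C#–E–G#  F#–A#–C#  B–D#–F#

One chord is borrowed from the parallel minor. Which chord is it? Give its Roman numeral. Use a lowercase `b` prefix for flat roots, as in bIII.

In B major the diatonic chords are B, C#m, D#m, E, F#, G#m, A#dim. B–D#–F# = B, A#–C#–E = A#dim, C#–E–G# = C#m and F#–A#–C# = F# all belong to that set. F#–A–C# is not: scale degree 5 in B major carries F# (V). In B minor the chord on that degree is F#m, so here it functions as v, borrowed from the parallel minor.

v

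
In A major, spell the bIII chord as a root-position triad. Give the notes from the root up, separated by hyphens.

C-E-G

Scale degree 3 in A major is C#. bIII uses the lowered form, C, taken from A minor. Building the major chord from the parallel minor on C: C–E–G.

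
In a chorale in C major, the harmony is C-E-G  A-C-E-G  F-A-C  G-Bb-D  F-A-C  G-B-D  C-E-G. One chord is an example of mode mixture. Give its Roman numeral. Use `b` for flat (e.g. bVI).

v

In C major the diatonic chords are C, Dm, Em, F, G, Am, Bdim. Of the given chords, C–E–G = C, A–C–E–G = Am7, F–A–C = F and G–B–D = G are diatonic. G–Bb–D doesn't fit — on degree 5 C major would have G (V). Gm is the degree-5 chord of C minor, so it is the borrowed v.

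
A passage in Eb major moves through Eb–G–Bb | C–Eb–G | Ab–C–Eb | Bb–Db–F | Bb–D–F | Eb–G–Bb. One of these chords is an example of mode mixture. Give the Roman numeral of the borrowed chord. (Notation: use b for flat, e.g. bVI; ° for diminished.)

The diatonic triads in Eb major are Eb, Fm, Gm, Ab, Bb, Cm, Ddim. Of the given chords, Eb–G–Bb = Eb, C–Eb–G = Cm, Ab–C–Eb = Ab and Bb–D–F = Bb are diatonic. Bb–Db–F doesn't fit — on degree 5 Eb major would have Bb (V). Bbm is the degree-5 chord of Eb minor, so it is the borrowed v.

v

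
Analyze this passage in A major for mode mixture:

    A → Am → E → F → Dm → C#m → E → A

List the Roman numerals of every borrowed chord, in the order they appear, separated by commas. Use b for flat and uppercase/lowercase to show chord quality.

The diatonic triads in A major are A, Bm, C#m, D, E, F#m, G#dim. Of the given chords, A, E and C#m are diatonic. But Am (A–C–E) is foreign: the diatonic I on degree 1 is A, whereas Am comes from A minor. It is labeled i. F (F–A–C) doesn't fit — on degree 6 A major would have F#m (vi). F is the degree-6 chord of A minor, so it is the borrowed bVI. Dm (D–F–A) doesn't fit — on degree 4 A major would have D (IV). Dm is the degree-4 chord of A minor, so it is the borrowed iv.

i, bVI, iv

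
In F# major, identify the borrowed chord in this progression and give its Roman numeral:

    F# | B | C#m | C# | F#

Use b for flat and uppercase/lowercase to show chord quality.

The diatonic triads in F# major are F#, G#m, A#m, B, C#, D#m, E#dim. F#, B and C# all belong to that set. C#m (C#–E–G#) is not: scale degree 5 in F# major carries C# (V). In F# minor the chord on that degree is C#m, so here it functions as v, borrowed from the parallel minor.

v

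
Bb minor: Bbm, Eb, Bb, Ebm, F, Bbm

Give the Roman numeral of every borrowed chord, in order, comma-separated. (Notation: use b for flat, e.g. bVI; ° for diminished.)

The diatonic triads in Bb minor (with V from harmonic minor) are Bbm, Cdim, Db, Ebm, F, Gb, Ab. Bbm, Ebm and F are all diatonic. Eb (Eb–G–Bb) is not: scale degree 4 in Bb minor carries Ebm (iv). In Bb major the chord on that degree is Eb, so here it functions as IV, borrowed from the parallel major. Bb (Bb–D–F) doesn't fit — on degree 1 Bb minor would have Bbm (i). Bb is the degree-1 chord of Bb major, so it is the borrowed I.

IV, I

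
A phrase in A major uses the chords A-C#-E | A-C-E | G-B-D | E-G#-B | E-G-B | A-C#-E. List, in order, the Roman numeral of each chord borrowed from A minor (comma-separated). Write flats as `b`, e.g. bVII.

The diatonic triads in A major are A, Bm, C#m, D, E, F#m, G#dim. Of the given chords, A–C#–E = A and E–G#–B = E are diatonic. But A–C–E is foreign: the diatonic I on degree 1 is A, whereas Am comes from A minor. It is labeled i. But G–B–D is foreign: the diatonic vii° on degree 7 is G#dim, whereas G comes from A minor. It is labeled bVII. E–G–B is not: scale degree 5 in A major carries E (V). In A minor the chord on that degree is Em, so here it functions as v, borrowed from the parallel minor.

i, bVII, v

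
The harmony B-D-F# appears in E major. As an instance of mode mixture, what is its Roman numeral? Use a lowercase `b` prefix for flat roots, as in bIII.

The root B is the diatonic 5th degree of E major; the borrowing shows in the chord quality. The diatonic chord on degree 5 would be B (V), but B–D–F# is the minor chord from E minor. As a borrowed chord it is labeled v.

v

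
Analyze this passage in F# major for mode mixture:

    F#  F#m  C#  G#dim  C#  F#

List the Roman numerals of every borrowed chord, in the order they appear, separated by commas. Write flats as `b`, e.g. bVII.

In F# major the diatonic chords are F#, G#m, A#m, B, C#, D#m, E#dim. F# and C# are both diatonic. F#m (F#–A–C#) doesn't fit — on degree 1 F# major would have F# (I). F#m is the degree-1 chord of F# minor, so it is the borrowed i. But G#dim (G#–B–D) is foreign: the diatonic ii on degree 2 is G#m, whereas G#dim comes from F# minor. It is labeled ii°.

i, ii°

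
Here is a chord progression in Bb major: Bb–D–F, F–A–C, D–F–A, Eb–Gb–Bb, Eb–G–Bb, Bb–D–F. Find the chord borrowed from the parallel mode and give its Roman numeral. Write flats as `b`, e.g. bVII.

iv

In Bb major the diatonic chords are Bb, Cm, Dm, Eb, F, Gm, Adim. Bb–D–F = Bb, F–A–C = F, D–F–A = Dm and Eb–G–Bb = Eb are all diatonic. Eb–Gb–Bb is not: scale degree 4 in Bb major carries Eb (IV). In Bb minor the chord on that degree is Ebm, so here it functions as iv, borrowed from the parallel minor.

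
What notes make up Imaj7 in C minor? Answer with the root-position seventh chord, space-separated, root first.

C E G B

Imaj7 is built on scale degree 1, which is C in both C minor and its parallel. Stacking thirds in C major on C gives C–E–G–B.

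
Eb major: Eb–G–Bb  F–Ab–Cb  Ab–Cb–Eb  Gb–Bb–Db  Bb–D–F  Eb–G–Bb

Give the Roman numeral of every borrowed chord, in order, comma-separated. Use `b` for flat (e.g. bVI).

In Eb major the diatonic chords are Eb, Fm, Gm, Ab, Bb, Cm, Ddim. Eb–G–Bb = Eb and Bb–D–F = Bb are both diatonic. But F–Ab–Cb is foreign: the diatonic ii on degree 2 is Fm, whereas Fdim comes from Eb minor. It is labeled ii°. But Ab–Cb–Eb is foreign: the diatonic IV on degree 4 is Ab, whereas Abm comes from Eb minor. It is labeled iv. Gb–Bb–Db doesn't fit — on degree 3 Eb major would have Gm (iii). Gb is the degree-3 chord of Eb minor, so it is the borrowed bIII.

ii°, iv, bIII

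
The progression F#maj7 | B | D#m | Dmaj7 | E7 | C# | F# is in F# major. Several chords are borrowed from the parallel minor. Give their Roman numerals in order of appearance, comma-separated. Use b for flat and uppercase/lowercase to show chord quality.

bVImaj7, bVII7

The diatonic triads in F# major are F#, G#m, A#m, B, C#, D#m, E#dim. F#maj7, B, D#m, C# and F# are all diatonic. Dmaj7 (D–F#–A–C#) doesn't fit — on degree 6 F# major would have D#m (vi). Dmaj7 is the degree-6 chord of F# minor, so it is the borrowed bVImaj7. E7 (E–G#–B–D) is not: scale degree 7 in F# major carries E#dim (vii°). In F# minor the chord on that degree is E7, so here it functions as bVII7, borrowed from the parallel minor.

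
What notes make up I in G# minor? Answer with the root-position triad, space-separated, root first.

G# B# D#

The root, G#, is scale degree 1 — the same note in G# minor and G# major; only the chord quality changes. Building the major chord from the parallel major on G#: G#–B#–D#.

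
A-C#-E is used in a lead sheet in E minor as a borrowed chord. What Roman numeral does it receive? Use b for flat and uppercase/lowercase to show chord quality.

The root A is the diatonic 4th degree of E minor; the borrowing shows in the chord quality. Diatonically E minor has Am (iv) on that degree; A–C#–E is instead the major chord native to E major, so it takes the label IV.

IV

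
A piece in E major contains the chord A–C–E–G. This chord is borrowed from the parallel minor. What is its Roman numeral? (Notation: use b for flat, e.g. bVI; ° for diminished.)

The root A is the diatonic 4th degree of E major; the borrowing shows in the chord quality. The diatonic chord on degree 4 would be A (IV), but A–C–E–G is the minor-seventh chord from E minor. As a borrowed chord it is labeled iv7.

iv7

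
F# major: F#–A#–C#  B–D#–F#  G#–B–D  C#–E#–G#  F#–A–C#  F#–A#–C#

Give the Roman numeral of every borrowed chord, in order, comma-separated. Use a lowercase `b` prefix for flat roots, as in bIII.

ii°, i

In F# major the diatonic chords are F#, G#m, A#m, B, C#, D#m, E#dim. F#–A#–C# = F#, B–D#–F# = B and C#–E#–G# = C# are all diatonic. G#–B–D doesn't fit — on degree 2 F# major would have G#m (ii). G#dim is the degree-2 chord of F# minor, so it is the borrowed ii°. But F#–A–C# is foreign: the diatonic I on degree 1 is F#, whereas F#m comes from F# minor. It is labeled i.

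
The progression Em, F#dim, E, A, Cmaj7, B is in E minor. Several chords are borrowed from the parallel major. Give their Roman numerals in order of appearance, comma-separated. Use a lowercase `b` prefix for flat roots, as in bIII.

I, IV

The diatonic triads in E minor (with V from harmonic minor) are Em, F#dim, G, Am, B, C, D. Em, F#dim, Cmaj7 and B are all diatonic. E (E–G#–B) is not: scale degree 1 in E minor carries Em (i). In E major the chord on that degree is E, so here it functions as I, borrowed from the parallel major. A (A–C#–E) doesn't fit — on degree 4 E minor would have Am (iv). A is the degree-4 chord of E major, so it is the borrowed IV.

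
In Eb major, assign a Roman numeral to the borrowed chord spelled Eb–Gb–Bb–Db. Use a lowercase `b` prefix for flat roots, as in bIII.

The root Eb is the diatonic 1st degree of Eb major; the borrowing shows in the chord quality. Diatonically Eb major has Eb (I) on that degree; Eb–Gb–Bb–Db is instead the minor-seventh chord native to Eb minor, so it takes the label i7.

i7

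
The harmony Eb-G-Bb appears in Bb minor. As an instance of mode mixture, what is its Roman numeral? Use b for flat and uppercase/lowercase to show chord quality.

IV

Eb is scale degree 4 in Bb minor. Diatonically Bb minor has Ebm (iv) on that degree; Eb–G–Bb is instead the major chord native to Bb major, so it takes the label IV.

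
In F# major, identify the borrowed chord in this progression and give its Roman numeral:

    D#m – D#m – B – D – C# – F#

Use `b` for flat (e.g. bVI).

The diatonic triads in F# major are F#, G#m, A#m, B, C#, D#m, E#dim. D#m, B, C# and F# are all diatonic. D (D–F#–A) doesn't fit — on degree 6 F# major would have D#m (vi). D is the degree-6 chord of F# minor, so it is the borrowed bVI.

bVI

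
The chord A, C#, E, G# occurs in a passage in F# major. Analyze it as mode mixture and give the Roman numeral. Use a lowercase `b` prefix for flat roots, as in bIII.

bIIImaj7

The root A is the lowered 3rd scale degree — diatonically F# major has A# there. The diatonic chord on degree 3 would be A#m (iii), but A–C#–E–G# is the major-seventh chord from F# minor. As a borrowed chord it is labeled bIIImaj7.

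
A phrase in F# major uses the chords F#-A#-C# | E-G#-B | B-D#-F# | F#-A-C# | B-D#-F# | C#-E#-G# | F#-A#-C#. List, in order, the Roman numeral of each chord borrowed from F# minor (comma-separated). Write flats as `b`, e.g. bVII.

bVII, i

In F# major the diatonic chords are F#, G#m, A#m, B, C#, D#m, E#dim. Of the given chords, F#–A#–C# = F#, B–D#–F# = B and C#–E#–G# = C# are diatonic. But E–G#–B is foreign: the diatonic vii° on degree 7 is E#dim, whereas E comes from F# minor. It is labeled bVII. F#–A–C# is not: scale degree 1 in F# major carries F# (I). In F# minor the chord on that degree is F#m, so here it functions as i, borrowed from the parallel minor.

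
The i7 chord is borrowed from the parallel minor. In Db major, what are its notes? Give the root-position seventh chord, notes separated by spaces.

i7 is built on scale degree 1, which is Db in both Db major and its parallel. Stacking thirds in Db minor on Db gives Db–Fb–Ab–Cb.

Db Fb Ab Cb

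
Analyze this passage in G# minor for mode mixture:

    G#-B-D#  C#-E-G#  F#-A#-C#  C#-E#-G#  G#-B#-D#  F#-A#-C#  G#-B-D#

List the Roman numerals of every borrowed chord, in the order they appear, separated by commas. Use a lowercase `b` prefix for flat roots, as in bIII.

IV, I

G# minor has the diatonic set G#m, A#dim, B, C#m, D#, E, F# (with V from harmonic minor). G#–B–D# = G#m, C#–E–G# = C#m and F#–A#–C# = F# all belong to that set. But C#–E#–G# is foreign: the diatonic iv on degree 4 is C#m, whereas C# comes from G# major. It is labeled IV. G#–B#–D# doesn't fit — on degree 1 G# minor would have G#m (i). G# is the degree-1 chord of G# major, so it is the borrowed I.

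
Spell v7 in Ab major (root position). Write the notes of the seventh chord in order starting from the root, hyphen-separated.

Eb-Gb-Bb-Db

The root, Eb, is scale degree 5 — the same note in Ab major and Ab minor; only the chord quality changes. Stacking thirds in Ab minor on Eb gives Eb–Gb–Bb–Db.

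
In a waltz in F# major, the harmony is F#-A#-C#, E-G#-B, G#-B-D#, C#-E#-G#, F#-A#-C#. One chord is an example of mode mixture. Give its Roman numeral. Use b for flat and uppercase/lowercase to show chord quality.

bVII

F# major has the diatonic set F#, G#m, A#m, B, C#, D#m, E#dim. F#–A#–C# = F#, G#–B–D# = G#m and C#–E#–G# = C# are all diatonic. But E–G#–B is foreign: the diatonic vii° on degree 7 is E#dim, whereas E comes from F# minor. It is labeled bVII.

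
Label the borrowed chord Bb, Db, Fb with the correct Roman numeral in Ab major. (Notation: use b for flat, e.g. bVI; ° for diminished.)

ii°

Bb is scale degree 2 in Ab major. The diatonic chord on degree 2 would be Bbm (ii), but Bb–Db–Fb is the diminished chord from Ab minor. As a borrowed chord it is labeled ii°.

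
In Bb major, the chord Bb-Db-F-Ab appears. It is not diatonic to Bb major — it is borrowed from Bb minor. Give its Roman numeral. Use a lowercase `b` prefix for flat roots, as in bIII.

The root Bb is the diatonic 1st degree of Bb major; the borrowing shows in the chord quality. Diatonically Bb major has Bb (I) on that degree; Bb–Db–F–Ab is instead the minor-seventh chord native to Bb minor, so it takes the label i7.

i7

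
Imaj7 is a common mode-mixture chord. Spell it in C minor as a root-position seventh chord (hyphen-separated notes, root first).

C-E-G-B

Imaj7 is built on scale degree 1, which is C in both C minor and its parallel. Stacking thirds in C major on C gives C–E–G–B.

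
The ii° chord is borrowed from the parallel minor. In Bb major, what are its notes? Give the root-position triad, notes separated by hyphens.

C-Eb-Gb

ii° is built on scale degree 2, which is C in both Bb major and its parallel. In Bb minor the chord on C is C–Eb–Gb.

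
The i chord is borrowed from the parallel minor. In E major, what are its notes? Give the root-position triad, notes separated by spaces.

The root, E, is scale degree 1 — the same note in E major and E minor; only the chord quality changes. Building the minor chord from the parallel minor on E: E–G–B.

E G B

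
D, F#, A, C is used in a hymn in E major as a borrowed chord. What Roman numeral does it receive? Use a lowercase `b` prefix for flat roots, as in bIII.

In E major scale degree 7 is D#; D is its lowered form, from E minor. D–F#–A–C is a dominant-seventh chord — the form found in E minor, not the diatonic vii° (D#dim). Borrowed into E major it is written bVII7.

bVII7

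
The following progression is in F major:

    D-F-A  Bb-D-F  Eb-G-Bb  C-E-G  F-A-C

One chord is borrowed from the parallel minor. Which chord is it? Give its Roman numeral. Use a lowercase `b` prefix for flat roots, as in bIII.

In F major the diatonic chords are F, Gm, Am, Bb, C, Dm, Edim. Of the given chords, D–F–A = Dm, Bb–D–F = Bb, C–E–G = C and F–A–C = F are diatonic. Eb–G–Bb doesn't fit — on degree 7 F major would have Edim (vii°). Eb is the degree-7 chord of F minor, so it is the borrowed bVII.

bVII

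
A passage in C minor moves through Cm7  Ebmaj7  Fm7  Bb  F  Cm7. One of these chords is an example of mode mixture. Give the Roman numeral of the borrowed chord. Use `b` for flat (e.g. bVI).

IV

In C minor (with V from harmonic minor) the diatonic chords are Cm, Ddim, Eb, Fm, G, Ab, Bb. Cm7, Ebmaj7, Fm7 and Bb are all diatonic. F (F–A–C) doesn't fit — on degree 4 C minor would have Fm (iv). F is the degree-4 chord of C major, so it is the borrowed IV.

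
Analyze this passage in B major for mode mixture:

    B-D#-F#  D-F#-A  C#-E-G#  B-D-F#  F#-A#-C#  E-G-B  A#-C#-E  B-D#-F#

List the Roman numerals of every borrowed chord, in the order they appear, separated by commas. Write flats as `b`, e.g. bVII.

In B major the diatonic chords are B, C#m, D#m, E, F#, G#m, A#dim. B–D#–F# = B, C#–E–G# = C#m, F#–A#–C# = F# and A#–C#–E = A#dim are all diatonic. But D–F#–A is foreign: the diatonic iii on degree 3 is D#m, whereas D comes from B minor. It is labeled bIII. B–D–F# doesn't fit — on degree 1 B major would have B (I). Bm is the degree-1 chord of B minor, so it is the borrowed i. E–G–B doesn't fit — on degree 4 B major would have E (IV). Em is the degree-4 chord of B minor, so it is the borrowed iv.

bIII, i, iv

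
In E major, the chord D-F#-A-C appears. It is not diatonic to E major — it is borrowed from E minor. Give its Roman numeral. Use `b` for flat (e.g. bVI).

bVII7

D is the lowered form of scale degree 7 in E major (the diatonic degree 7 is D#). Diatonically E major has D#dim (vii°) on that degree; D–F#–A–C is instead the dominant-seventh chord native to E minor, so it takes the label bVII7.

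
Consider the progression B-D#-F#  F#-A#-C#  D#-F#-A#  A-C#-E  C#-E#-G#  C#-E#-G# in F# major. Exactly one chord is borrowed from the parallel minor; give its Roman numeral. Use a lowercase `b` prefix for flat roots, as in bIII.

In F# major the diatonic chords are F#, G#m, A#m, B, C#, D#m, E#dim. Of the given chords, B–D#–F# = B, F#–A#–C# = F#, D#–F#–A# = D#m and C#–E#–G# = C# are diatonic. A–C#–E is not: scale degree 3 in F# major carries A#m (iii). In F# minor the chord on that degree is A, so here it functions as bIII, borrowed from the parallel minor.

bIII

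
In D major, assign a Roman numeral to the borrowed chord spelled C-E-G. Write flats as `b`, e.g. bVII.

In D major scale degree 7 is C#; C is its lowered form, from D minor. The diatonic chord on degree 7 would be C#dim (vii°), but C–E–G is the major chord from D minor. As a borrowed chord it is labeled bVII.

bVII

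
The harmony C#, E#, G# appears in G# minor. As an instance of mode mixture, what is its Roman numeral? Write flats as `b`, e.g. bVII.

IV

The root C# is the diatonic 4th degree of G# minor; the borrowing shows in the chord quality. C#–E#–G# is a major chord — the form found in G# major, not the diatonic iv (C#m). Borrowed into G# minor it is written IV.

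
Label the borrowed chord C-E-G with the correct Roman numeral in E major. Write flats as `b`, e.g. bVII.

The root C is the lowered 6th scale degree — diatonically E major has C# there. Diatonically E major has C#m (vi) on that degree; C–E–G is instead the major chord native to E minor, so it takes the label bVI.

bVI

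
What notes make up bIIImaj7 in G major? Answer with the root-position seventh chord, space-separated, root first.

Bb D F A

Scale degree 3 in G major is B. bIIImaj7 uses the lowered form, Bb, taken from G minor. Building the major-seventh chord from the parallel minor on Bb: Bb–D–F–A.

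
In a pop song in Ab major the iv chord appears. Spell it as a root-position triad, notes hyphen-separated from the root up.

Db-Fb-Ab

The root, Db, is scale degree 4 — the same note in Ab major and Ab minor; only the chord quality changes. In Ab minor the chord on Db is Db–Fb–Ab.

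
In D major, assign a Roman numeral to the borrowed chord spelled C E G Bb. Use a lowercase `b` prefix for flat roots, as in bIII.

bVII7

C is the lowered form of scale degree 7 in D major (the diatonic degree 7 is C#). The diatonic chord on degree 7 would be C#dim (vii°), but C–E–G–Bb is the dominant-seventh chord from D minor. As a borrowed chord it is labeled bVII7.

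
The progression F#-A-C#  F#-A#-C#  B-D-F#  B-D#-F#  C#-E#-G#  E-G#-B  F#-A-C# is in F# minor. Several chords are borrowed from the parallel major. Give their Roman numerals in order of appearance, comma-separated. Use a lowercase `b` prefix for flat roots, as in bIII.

The diatonic triads in F# minor (with V from harmonic minor) are F#m, G#dim, A, Bm, C#, D, E. F#–A–C# = F#m, B–D–F# = Bm, C#–E#–G# = C# and E–G#–B = E are all diatonic. F#–A#–C# doesn't fit — on degree 1 F# minor would have F#m (i). F# is the degree-1 chord of F# major, so it is the borrowed I. But B–D#–F# is foreign: the diatonic iv on degree 4 is Bm, whereas B comes from F# major. It is labeled IV.

I, IV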